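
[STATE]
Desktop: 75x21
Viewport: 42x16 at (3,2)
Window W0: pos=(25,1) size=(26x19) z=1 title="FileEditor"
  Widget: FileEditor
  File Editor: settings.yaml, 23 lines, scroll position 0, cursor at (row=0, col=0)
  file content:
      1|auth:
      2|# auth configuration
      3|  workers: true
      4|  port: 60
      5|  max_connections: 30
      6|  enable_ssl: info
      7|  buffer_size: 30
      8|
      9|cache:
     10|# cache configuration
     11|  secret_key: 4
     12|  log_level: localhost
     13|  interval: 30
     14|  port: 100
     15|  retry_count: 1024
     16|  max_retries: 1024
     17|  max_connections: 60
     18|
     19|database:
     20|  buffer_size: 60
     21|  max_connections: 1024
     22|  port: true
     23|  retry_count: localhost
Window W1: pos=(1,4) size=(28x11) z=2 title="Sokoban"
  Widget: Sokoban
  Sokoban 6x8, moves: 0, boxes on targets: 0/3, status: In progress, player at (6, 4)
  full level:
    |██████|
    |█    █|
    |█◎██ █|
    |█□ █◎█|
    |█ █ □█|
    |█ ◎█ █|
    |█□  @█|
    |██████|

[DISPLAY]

                      ┃ FileEditor        
                      ┠───────────────────
━━━━━━━━━━━━━━━━━━━━━━━━━┓h:              
Sokoban                  ┃uth configuratio
─────────────────────────┨orkers: true    
█████                    ┃ort: 60         
    █                    ┃ax_connections: 
◎██ █                    ┃nable_ssl: info 
□ █◎█                    ┃uffer_size: 30  
 █ □█                    ┃                
 ◎█ █                    ┃he:             
□  @█                    ┃ache configurati
━━━━━━━━━━━━━━━━━━━━━━━━━┛ecret_key: 4    
                      ┃  log_level: localh
                      ┃  interval: 30     
                      ┃  port: 100        


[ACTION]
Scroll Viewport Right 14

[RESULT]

        ┃ FileEditor             ┃        
        ┠────────────────────────┨        
━━━━━━━━━━━┓h:                  ▲┃        
           ┃uth configuration   █┃        
───────────┨orkers: true        ░┃        
           ┃ort: 60             ░┃        
           ┃ax_connections: 30  ░┃        
           ┃nable_ssl: info     ░┃        
           ┃uffer_size: 30      ░┃        
           ┃                    ░┃        
           ┃he:                 ░┃        
           ┃ache configuration  ░┃        
━━━━━━━━━━━┛ecret_key: 4        ░┃        
        ┃  log_level: localhost ░┃        
        ┃  interval: 30         ░┃        
        ┃  port: 100            ░┃        


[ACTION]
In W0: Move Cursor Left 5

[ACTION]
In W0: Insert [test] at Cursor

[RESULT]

        ┃ FileEditor             ┃        
        ┠────────────────────────┨        
━━━━━━━━━━━┓t█uth:              ▲┃        
           ┃uth configuration   █┃        
───────────┨orkers: true        ░┃        
           ┃ort: 60             ░┃        
           ┃ax_connections: 30  ░┃        
           ┃nable_ssl: info     ░┃        
           ┃uffer_size: 30      ░┃        
           ┃                    ░┃        
           ┃he:                 ░┃        
           ┃ache configuration  ░┃        
━━━━━━━━━━━┛ecret_key: 4        ░┃        
        ┃  log_level: localhost ░┃        
        ┃  interval: 30         ░┃        
        ┃  port: 100            ░┃        


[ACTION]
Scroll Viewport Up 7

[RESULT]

                                          
        ┏━━━━━━━━━━━━━━━━━━━━━━━━┓        
        ┃ FileEditor             ┃        
        ┠────────────────────────┨        
━━━━━━━━━━━┓t█uth:              ▲┃        
           ┃uth configuration   █┃        
───────────┨orkers: true        ░┃        
           ┃ort: 60             ░┃        
           ┃ax_connections: 30  ░┃        
           ┃nable_ssl: info     ░┃        
           ┃uffer_size: 30      ░┃        
           ┃                    ░┃        
           ┃he:                 ░┃        
           ┃ache configuration  ░┃        
━━━━━━━━━━━┛ecret_key: 4        ░┃        
        ┃  log_level: localhost ░┃        


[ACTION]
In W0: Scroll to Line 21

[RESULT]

                                          
        ┏━━━━━━━━━━━━━━━━━━━━━━━━┓        
        ┃ FileEditor             ┃        
        ┠────────────────────────┨        
━━━━━━━━━━━┓he:                 ▲┃        
           ┃ache configuration  ░┃        
───────────┨ecret_key: 4        ░┃        
           ┃og_level: localhost ░┃        
           ┃nterval: 30         ░┃        
           ┃ort: 100            ░┃        
           ┃etry_count: 1024    ░┃        
           ┃ax_retries: 1024    ░┃        
           ┃ax_connections: 60  ░┃        
           ┃                    ░┃        
━━━━━━━━━━━┛abase:              ░┃        
        ┃  buffer_size: 60      ░┃        


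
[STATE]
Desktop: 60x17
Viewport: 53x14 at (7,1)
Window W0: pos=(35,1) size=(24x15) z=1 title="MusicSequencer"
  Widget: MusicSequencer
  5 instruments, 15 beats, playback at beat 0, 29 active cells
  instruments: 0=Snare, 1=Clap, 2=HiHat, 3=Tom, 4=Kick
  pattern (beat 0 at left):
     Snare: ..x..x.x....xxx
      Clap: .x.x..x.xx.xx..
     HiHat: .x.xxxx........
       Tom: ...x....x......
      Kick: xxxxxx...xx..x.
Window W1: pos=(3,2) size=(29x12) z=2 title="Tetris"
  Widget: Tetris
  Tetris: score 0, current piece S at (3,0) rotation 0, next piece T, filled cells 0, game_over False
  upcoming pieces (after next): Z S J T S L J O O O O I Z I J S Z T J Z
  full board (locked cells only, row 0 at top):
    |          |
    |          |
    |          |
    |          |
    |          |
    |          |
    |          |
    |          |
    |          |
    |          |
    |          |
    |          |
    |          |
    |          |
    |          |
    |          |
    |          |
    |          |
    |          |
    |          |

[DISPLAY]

                            ┏━━━━━━━━━━━━━━━━━━━━━━┓ 
━━━━━━━━━━━━━━━━━━━━━━━━┓   ┃ MusicSequencer       ┃ 
tris                    ┃   ┠──────────────────────┨ 
────────────────────────┨   ┃      ▼12345678901234 ┃ 
       │Next:           ┃   ┃ Snare··█··█·█····███ ┃ 
       │ ▒              ┃   ┃  Clap·█·█··█·██·██·· ┃ 
       │▒▒▒             ┃   ┃ HiHat·█·████········ ┃ 
       │                ┃   ┃   Tom···█····█······ ┃ 
       │                ┃   ┃  Kick██████···██··█· ┃ 
       │                ┃   ┃                      ┃ 
       │Score:          ┃   ┃                      ┃ 
       │0               ┃   ┃                      ┃ 
━━━━━━━━━━━━━━━━━━━━━━━━┛   ┃                      ┃ 
                            ┃                      ┃ 


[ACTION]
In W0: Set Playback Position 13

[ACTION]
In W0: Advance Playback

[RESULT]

                            ┏━━━━━━━━━━━━━━━━━━━━━━┓ 
━━━━━━━━━━━━━━━━━━━━━━━━┓   ┃ MusicSequencer       ┃ 
tris                    ┃   ┠──────────────────────┨ 
────────────────────────┨   ┃      01234567890123▼ ┃ 
       │Next:           ┃   ┃ Snare··█··█·█····███ ┃ 
       │ ▒              ┃   ┃  Clap·█·█··█·██·██·· ┃ 
       │▒▒▒             ┃   ┃ HiHat·█·████········ ┃ 
       │                ┃   ┃   Tom···█····█······ ┃ 
       │                ┃   ┃  Kick██████···██··█· ┃ 
       │                ┃   ┃                      ┃ 
       │Score:          ┃   ┃                      ┃ 
       │0               ┃   ┃                      ┃ 
━━━━━━━━━━━━━━━━━━━━━━━━┛   ┃                      ┃ 
                            ┃                      ┃ 


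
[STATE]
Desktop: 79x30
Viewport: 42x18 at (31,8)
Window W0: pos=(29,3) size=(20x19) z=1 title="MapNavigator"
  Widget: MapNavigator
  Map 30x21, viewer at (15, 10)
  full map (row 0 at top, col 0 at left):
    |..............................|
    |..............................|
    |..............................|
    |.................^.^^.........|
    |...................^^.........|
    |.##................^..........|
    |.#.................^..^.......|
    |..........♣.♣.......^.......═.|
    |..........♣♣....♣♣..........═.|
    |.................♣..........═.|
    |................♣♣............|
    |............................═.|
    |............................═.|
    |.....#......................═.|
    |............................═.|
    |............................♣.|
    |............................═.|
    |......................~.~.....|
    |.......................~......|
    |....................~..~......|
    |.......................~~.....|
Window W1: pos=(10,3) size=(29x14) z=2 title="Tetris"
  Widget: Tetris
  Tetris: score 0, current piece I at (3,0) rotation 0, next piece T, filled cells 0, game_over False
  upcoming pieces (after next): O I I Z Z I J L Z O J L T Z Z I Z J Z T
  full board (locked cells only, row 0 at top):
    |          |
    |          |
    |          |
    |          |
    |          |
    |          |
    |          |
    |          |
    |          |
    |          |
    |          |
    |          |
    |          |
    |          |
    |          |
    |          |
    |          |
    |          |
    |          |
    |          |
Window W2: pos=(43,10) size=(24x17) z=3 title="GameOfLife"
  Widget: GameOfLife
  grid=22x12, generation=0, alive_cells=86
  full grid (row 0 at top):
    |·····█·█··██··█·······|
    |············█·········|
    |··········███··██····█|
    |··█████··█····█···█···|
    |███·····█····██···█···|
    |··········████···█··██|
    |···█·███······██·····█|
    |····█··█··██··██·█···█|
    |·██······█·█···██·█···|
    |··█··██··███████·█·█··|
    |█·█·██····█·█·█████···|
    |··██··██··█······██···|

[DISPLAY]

       ┃....^....┃                        
       ┃....^..^.┃                        
       ┃....┏━━━━━━━━━━━━━━━━━━━━━━┓      
       ┃.♣♣.┃ GameOfLife           ┃      
       ┃..♣.┠──────────────────────┨      
       ┃@♣♣.┃Gen: 0                ┃      
       ┃....┃·····█·█··██··█·······┃      
       ┃....┃············█·········┃      
━━━━━━━┛....┃··········███··██····█┃      
............┃··█████··█····█···█···┃      
............┃███·····█····██···█···┃      
............┃··········████···█··██┃      
............┃···█·███······██·····█┃      
━━━━━━━━━━━━┃····█··█··██··██·█···█┃      
            ┃·██······█·█···██·█···┃      
            ┃··█··██··███████·█·█··┃      
            ┃█·█·██····█·█·█████···┃      
            ┃··██··██··█······██···┃      


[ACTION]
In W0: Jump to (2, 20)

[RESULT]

       ┃.........┃                        
       ┃.........┃                        
       ┃....┏━━━━━━━━━━━━━━━━━━━━━━┓      
       ┃....┃ GameOfLife           ┃      
       ┃....┠──────────────────────┨      
       ┃@...┃Gen: 0                ┃      
       ┃    ┃·····█·█··██··█·······┃      
       ┃    ┃············█·········┃      
━━━━━━━┛    ┃··········███··██····█┃      
            ┃··█████··█····█···█···┃      
            ┃███·····█····██···█···┃      
            ┃··········████···█··██┃      
            ┃···█·███······██·····█┃      
━━━━━━━━━━━━┃····█··█··██··██·█···█┃      
            ┃·██······█·█···██·█···┃      
            ┃··█··██··███████·█·█··┃      
            ┃█·█·██····█·█·█████···┃      
            ┃··██··██··█······██···┃      


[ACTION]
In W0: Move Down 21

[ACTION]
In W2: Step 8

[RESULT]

       ┃.........┃                        
       ┃.........┃                        
       ┃....┏━━━━━━━━━━━━━━━━━━━━━━┓      
       ┃....┃ GameOfLife           ┃      
       ┃....┠──────────────────────┨      
       ┃@...┃Gen: 8                ┃      
       ┃    ┃······················┃      
       ┃    ┃······················┃      
━━━━━━━┛    ┃······················┃      
            ┃······················┃      
            ┃······················┃      
            ┃·······███············┃      
            ┃·······███··█·········┃      
━━━━━━━━━━━━┃··········██·█········┃      
            ┃···········█·█····██··┃      
            ┃······················┃      
            ┃·····██···············┃      
            ┃·····██···············┃      


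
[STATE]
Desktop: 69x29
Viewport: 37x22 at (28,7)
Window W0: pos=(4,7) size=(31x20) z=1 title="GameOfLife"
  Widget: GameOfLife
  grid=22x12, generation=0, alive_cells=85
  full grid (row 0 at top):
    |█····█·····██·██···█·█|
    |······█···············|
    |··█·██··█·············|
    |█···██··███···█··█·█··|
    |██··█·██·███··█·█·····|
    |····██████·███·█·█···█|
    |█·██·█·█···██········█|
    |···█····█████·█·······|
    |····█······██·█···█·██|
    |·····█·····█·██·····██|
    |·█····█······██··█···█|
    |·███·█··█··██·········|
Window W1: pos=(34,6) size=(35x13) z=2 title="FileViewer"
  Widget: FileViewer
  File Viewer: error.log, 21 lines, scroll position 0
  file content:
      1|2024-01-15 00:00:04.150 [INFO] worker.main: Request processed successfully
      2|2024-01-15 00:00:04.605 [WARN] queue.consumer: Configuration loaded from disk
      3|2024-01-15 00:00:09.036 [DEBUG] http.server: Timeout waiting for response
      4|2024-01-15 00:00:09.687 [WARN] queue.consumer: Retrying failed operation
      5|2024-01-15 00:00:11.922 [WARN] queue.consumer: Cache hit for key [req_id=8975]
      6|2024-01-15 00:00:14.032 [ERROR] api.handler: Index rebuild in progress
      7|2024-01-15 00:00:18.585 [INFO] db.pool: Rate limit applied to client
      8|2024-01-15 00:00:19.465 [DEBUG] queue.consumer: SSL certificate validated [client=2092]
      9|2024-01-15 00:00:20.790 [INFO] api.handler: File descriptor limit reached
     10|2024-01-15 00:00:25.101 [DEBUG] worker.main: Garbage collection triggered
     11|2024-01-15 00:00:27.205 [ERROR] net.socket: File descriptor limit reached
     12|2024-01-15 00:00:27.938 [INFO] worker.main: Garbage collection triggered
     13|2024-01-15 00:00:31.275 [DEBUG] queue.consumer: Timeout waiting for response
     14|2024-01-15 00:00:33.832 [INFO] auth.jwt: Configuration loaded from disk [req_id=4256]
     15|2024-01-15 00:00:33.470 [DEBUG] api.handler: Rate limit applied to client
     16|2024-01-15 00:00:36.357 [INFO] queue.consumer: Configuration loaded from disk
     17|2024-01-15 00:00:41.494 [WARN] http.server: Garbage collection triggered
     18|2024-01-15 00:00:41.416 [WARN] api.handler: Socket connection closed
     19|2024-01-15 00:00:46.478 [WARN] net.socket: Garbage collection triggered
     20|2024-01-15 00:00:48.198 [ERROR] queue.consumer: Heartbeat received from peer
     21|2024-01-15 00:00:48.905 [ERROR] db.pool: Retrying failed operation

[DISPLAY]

━━━━━━┃ FileViewer                   
      ┠──────────────────────────────
──────┃2024-01-15 00:00:04.150 [INFO]
      ┃2024-01-15 00:00:04.605 [WARN]
      ┃2024-01-15 00:00:09.036 [DEBUG
      ┃2024-01-15 00:00:09.687 [WARN]
      ┃2024-01-15 00:00:11.922 [WARN]
      ┃2024-01-15 00:00:14.032 [ERROR
      ┃2024-01-15 00:00:18.585 [INFO]
      ┃2024-01-15 00:00:19.465 [DEBUG
      ┃2024-01-15 00:00:20.790 [INFO]
      ┗━━━━━━━━━━━━━━━━━━━━━━━━━━━━━━
      ┃                              
      ┃                              
      ┃                              
      ┃                              
      ┃                              
      ┃                              
      ┃                              
━━━━━━┛                              
                                     
                                     


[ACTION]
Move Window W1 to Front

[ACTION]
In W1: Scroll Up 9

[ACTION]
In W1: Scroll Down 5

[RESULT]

━━━━━━┃ FileViewer                   
      ┠──────────────────────────────
──────┃2024-01-15 00:00:14.032 [ERROR
      ┃2024-01-15 00:00:18.585 [INFO]
      ┃2024-01-15 00:00:19.465 [DEBUG
      ┃2024-01-15 00:00:20.790 [INFO]
      ┃2024-01-15 00:00:25.101 [DEBUG
      ┃2024-01-15 00:00:27.205 [ERROR
      ┃2024-01-15 00:00:27.938 [INFO]
      ┃2024-01-15 00:00:31.275 [DEBUG
      ┃2024-01-15 00:00:33.832 [INFO]
      ┗━━━━━━━━━━━━━━━━━━━━━━━━━━━━━━
      ┃                              
      ┃                              
      ┃                              
      ┃                              
      ┃                              
      ┃                              
      ┃                              
━━━━━━┛                              
                                     
                                     


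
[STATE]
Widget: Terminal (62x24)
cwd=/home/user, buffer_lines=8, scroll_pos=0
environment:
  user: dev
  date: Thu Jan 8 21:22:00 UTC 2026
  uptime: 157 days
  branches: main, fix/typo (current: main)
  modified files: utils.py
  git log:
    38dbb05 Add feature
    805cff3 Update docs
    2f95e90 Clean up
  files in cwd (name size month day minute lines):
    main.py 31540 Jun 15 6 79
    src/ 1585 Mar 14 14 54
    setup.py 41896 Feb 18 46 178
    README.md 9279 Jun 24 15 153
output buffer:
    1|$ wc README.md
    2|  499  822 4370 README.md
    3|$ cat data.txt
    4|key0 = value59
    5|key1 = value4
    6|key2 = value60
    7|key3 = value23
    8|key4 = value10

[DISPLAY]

$ wc README.md                                                
  499  822 4370 README.md                                     
$ cat data.txt                                                
key0 = value59                                                
key1 = value4                                                 
key2 = value60                                                
key3 = value23                                                
key4 = value10                                                
$ █                                                           
                                                              
                                                              
                                                              
                                                              
                                                              
                                                              
                                                              
                                                              
                                                              
                                                              
                                                              
                                                              
                                                              
                                                              
                                                              


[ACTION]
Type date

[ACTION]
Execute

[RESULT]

$ wc README.md                                                
  499  822 4370 README.md                                     
$ cat data.txt                                                
key0 = value59                                                
key1 = value4                                                 
key2 = value60                                                
key3 = value23                                                
key4 = value10                                                
$ date                                                        
Thu Jan 8 21:22:00 UTC 2026                                   
$ █                                                           
                                                              
                                                              
                                                              
                                                              
                                                              
                                                              
                                                              
                                                              
                                                              
                                                              
                                                              
                                                              
                                                              


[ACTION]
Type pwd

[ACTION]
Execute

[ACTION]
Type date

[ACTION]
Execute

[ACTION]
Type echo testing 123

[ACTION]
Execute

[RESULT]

$ wc README.md                                                
  499  822 4370 README.md                                     
$ cat data.txt                                                
key0 = value59                                                
key1 = value4                                                 
key2 = value60                                                
key3 = value23                                                
key4 = value10                                                
$ date                                                        
Thu Jan 8 21:22:00 UTC 2026                                   
$ pwd                                                         
/home/user                                                    
$ date                                                        
Thu Jan 8 21:22:00 UTC 2026                                   
$ echo testing 123                                            
testing 123                                                   
$ █                                                           
                                                              
                                                              
                                                              
                                                              
                                                              
                                                              
                                                              


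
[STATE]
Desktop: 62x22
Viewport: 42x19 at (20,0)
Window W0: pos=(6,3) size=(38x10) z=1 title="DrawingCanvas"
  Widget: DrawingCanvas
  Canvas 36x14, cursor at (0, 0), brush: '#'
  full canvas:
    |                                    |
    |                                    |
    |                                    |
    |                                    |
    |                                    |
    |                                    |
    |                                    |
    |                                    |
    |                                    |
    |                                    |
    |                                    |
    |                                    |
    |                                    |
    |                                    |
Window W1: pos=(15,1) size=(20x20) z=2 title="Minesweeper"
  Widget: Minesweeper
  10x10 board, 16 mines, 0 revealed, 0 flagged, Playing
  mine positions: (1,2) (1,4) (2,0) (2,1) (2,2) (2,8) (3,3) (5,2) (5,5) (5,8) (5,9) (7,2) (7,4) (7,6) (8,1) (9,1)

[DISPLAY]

                                          
━━━━━━━━━━━━━━┓                           
esweeper      ┃                           
──────────────┨━━━━━━━━┓                  
■■■■■■        ┃        ┃                  
■■■■■■        ┃────────┨                  
■■■■■■        ┃        ┃                  
■■■■■■        ┃        ┃                  
■■■■■■        ┃        ┃                  
■■■■■■        ┃        ┃                  
■■■■■■        ┃        ┃                  
■■■■■■        ┃        ┃                  
■■■■■■        ┃━━━━━━━━┛                  
■■■■■■        ┃                           
              ┃                           
              ┃                           
              ┃                           
              ┃                           
              ┃                           


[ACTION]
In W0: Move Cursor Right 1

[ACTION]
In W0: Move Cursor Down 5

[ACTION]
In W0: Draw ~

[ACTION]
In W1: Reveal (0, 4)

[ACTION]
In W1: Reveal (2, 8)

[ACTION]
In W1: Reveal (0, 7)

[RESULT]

                                          
━━━━━━━━━━━━━━┓                           
esweeper      ┃                           
──────────────┨━━━━━━━━┓                  
1■■■■■        ┃        ┃                  
✹■■■■■        ┃────────┨                  
■■■■✹■        ┃        ┃                  
■■■■■■        ┃        ┃                  
■■■■■■        ┃        ┃                  
■✹■■✹✹        ┃        ┃                  
■■■■■■        ┃        ┃                  
✹■✹■■■        ┃        ┃                  
■■■■■■        ┃━━━━━━━━┛                  
■■■■■■        ┃                           
              ┃                           
              ┃                           
              ┃                           
              ┃                           
              ┃                           


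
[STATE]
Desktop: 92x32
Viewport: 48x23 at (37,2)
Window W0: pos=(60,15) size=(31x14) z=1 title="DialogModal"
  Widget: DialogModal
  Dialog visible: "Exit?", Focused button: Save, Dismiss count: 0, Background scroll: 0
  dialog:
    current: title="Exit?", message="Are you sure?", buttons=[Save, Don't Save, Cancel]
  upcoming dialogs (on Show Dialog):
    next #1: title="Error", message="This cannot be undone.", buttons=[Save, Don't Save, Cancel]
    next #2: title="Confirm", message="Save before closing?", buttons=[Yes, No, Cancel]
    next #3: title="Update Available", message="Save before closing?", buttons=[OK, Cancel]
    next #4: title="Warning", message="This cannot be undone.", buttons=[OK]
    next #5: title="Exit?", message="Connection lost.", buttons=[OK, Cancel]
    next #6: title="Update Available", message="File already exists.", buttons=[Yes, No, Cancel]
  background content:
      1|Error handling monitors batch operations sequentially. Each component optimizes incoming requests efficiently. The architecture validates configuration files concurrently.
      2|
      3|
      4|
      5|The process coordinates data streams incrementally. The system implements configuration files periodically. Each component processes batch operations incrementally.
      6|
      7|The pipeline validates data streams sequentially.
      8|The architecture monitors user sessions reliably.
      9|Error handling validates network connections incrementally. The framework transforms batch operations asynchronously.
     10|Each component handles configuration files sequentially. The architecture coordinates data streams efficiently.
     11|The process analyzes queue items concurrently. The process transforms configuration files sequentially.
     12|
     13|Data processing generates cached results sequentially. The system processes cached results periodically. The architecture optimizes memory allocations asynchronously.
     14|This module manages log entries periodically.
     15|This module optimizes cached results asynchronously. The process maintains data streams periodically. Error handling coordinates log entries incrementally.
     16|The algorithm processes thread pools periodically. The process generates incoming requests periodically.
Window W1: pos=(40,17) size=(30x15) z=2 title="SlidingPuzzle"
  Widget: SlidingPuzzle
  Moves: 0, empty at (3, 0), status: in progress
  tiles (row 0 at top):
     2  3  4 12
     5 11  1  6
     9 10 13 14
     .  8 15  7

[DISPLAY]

                                                
                                                
                                                
                                                
                                                
                                                
                                                
                                                
                                                
                                                
                                                
                                                
                                                
                       ┏━━━━━━━━━━━━━━━━━━━━━━━━
                       ┃ DialogModal            
   ┏━━━━━━━━━━━━━━━━━━━━━━━━━━━━┓───────────────
   ┃ SlidingPuzzle              ┃dling monitors 
   ┠────────────────────────────┨               
   ┃┌────┬────┬────┬────┐       ┃───────────────
   ┃│  2 │  3 │  4 │ 12 │       ┃   Exit?       
   ┃├────┼────┼────┼────┤       ┃re you sure?   
   ┃│  5 │ 11 │  1 │  6 │       ┃  Don't Save   
   ┃├────┼────┼────┼────┤       ┃───────────────


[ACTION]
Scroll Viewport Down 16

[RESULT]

                                                
                                                
                                                
                                                
                                                
                                                
                       ┏━━━━━━━━━━━━━━━━━━━━━━━━
                       ┃ DialogModal            
   ┏━━━━━━━━━━━━━━━━━━━━━━━━━━━━┓───────────────
   ┃ SlidingPuzzle              ┃dling monitors 
   ┠────────────────────────────┨               
   ┃┌────┬────┬────┬────┐       ┃───────────────
   ┃│  2 │  3 │  4 │ 12 │       ┃   Exit?       
   ┃├────┼────┼────┼────┤       ┃re you sure?   
   ┃│  5 │ 11 │  1 │  6 │       ┃  Don't Save   
   ┃├────┼────┼────┼────┤       ┃───────────────
   ┃│  9 │ 10 │ 13 │ 14 │       ┃tecture monitor
   ┃├────┼────┼────┼────┤       ┃dling validates
   ┃│    │  8 │ 15 │  7 │       ┃onent handles c
   ┃└────┴────┴────┴────┘       ┃━━━━━━━━━━━━━━━
   ┃Moves: 0                    ┃               
   ┃                            ┃               
   ┗━━━━━━━━━━━━━━━━━━━━━━━━━━━━┛               


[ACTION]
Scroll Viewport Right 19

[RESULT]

                                                
                                                
                                                
                                                
                                                
                                                
                ┏━━━━━━━━━━━━━━━━━━━━━━━━━━━━━┓ 
                ┃ DialogModal                 ┃ 
━━━━━━━━━━━━━━━━━━━━━━━━━┓────────────────────┨ 
idingPuzzle              ┃dling monitors batch┃ 
─────────────────────────┨                    ┃ 
──┬────┬────┬────┐       ┃─────────────────┐  ┃ 
2 │  3 │  4 │ 12 │       ┃   Exit?         │  ┃ 
──┼────┼────┼────┤       ┃re you sure?     │a ┃ 
5 │ 11 │  1 │  6 │       ┃  Don't Save   Ca│  ┃ 
──┼────┼────┼────┤       ┃─────────────────┘ s┃ 
9 │ 10 │ 13 │ 14 │       ┃tecture monitors use┃ 
──┼────┼────┼────┤       ┃dling validates netw┃ 
  │  8 │ 15 │  7 │       ┃onent handles config┃ 
──┴────┴────┴────┘       ┃━━━━━━━━━━━━━━━━━━━━┛ 
es: 0                    ┃                      
                         ┃                      
━━━━━━━━━━━━━━━━━━━━━━━━━┛                      


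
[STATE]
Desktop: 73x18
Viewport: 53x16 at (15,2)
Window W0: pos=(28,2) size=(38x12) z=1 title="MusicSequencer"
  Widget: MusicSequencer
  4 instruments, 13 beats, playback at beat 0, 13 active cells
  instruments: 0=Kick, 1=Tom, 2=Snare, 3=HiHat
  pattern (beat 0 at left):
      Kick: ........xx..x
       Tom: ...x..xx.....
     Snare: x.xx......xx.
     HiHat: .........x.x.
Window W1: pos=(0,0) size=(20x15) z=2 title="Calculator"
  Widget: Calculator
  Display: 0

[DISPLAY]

────┨        ┏━━━━━━━━━━━━━━━━━━━━━━━━━━━━━━━━━━━━┓  
   0┃        ┃ MusicSequencer                     ┃  
──┐ ┃        ┠────────────────────────────────────┨  
÷ │ ┃        ┃      ▼123456789012                 ┃  
──┤ ┃        ┃  Kick········██··█                 ┃  
× │ ┃        ┃   Tom···█··██·····                 ┃  
──┤ ┃        ┃ Snare█·██······██·                 ┃  
- │ ┃        ┃ HiHat·········█·█·                 ┃  
──┤ ┃        ┃                                    ┃  
+ │ ┃        ┃                                    ┃  
──┤ ┃        ┃                                    ┃  
M+│ ┃        ┗━━━━━━━━━━━━━━━━━━━━━━━━━━━━━━━━━━━━┛  
━━━━┛                                                
                                                     
                                                     
                                                     


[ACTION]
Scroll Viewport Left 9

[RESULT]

─────────────┨        ┏━━━━━━━━━━━━━━━━━━━━━━━━━━━━━━
            0┃        ┃ MusicSequencer               
───┬───┬───┐ ┃        ┠──────────────────────────────
 8 │ 9 │ ÷ │ ┃        ┃      ▼123456789012           
───┼───┼───┤ ┃        ┃  Kick········██··█           
 5 │ 6 │ × │ ┃        ┃   Tom···█··██·····           
───┼───┼───┤ ┃        ┃ Snare█·██······██·           
 2 │ 3 │ - │ ┃        ┃ HiHat·········█·█·           
───┼───┼───┤ ┃        ┃                              
 . │ = │ + │ ┃        ┃                              
───┼───┼───┤ ┃        ┃                              
 MC│ MR│ M+│ ┃        ┗━━━━━━━━━━━━━━━━━━━━━━━━━━━━━━
━━━━━━━━━━━━━┛                                       
                                                     
                                                     
                                                     


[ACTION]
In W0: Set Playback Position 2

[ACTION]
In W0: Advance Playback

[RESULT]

─────────────┨        ┏━━━━━━━━━━━━━━━━━━━━━━━━━━━━━━
            0┃        ┃ MusicSequencer               
───┬───┬───┐ ┃        ┠──────────────────────────────
 8 │ 9 │ ÷ │ ┃        ┃      012▼456789012           
───┼───┼───┤ ┃        ┃  Kick········██··█           
 5 │ 6 │ × │ ┃        ┃   Tom···█··██·····           
───┼───┼───┤ ┃        ┃ Snare█·██······██·           
 2 │ 3 │ - │ ┃        ┃ HiHat·········█·█·           
───┼───┼───┤ ┃        ┃                              
 . │ = │ + │ ┃        ┃                              
───┼───┼───┤ ┃        ┃                              
 MC│ MR│ M+│ ┃        ┗━━━━━━━━━━━━━━━━━━━━━━━━━━━━━━
━━━━━━━━━━━━━┛                                       
                                                     
                                                     
                                                     


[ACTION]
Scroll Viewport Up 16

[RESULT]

━━━━━━━━━━━━━┓                                       
ulator       ┃                                       
─────────────┨        ┏━━━━━━━━━━━━━━━━━━━━━━━━━━━━━━
            0┃        ┃ MusicSequencer               
───┬───┬───┐ ┃        ┠──────────────────────────────
 8 │ 9 │ ÷ │ ┃        ┃      012▼456789012           
───┼───┼───┤ ┃        ┃  Kick········██··█           
 5 │ 6 │ × │ ┃        ┃   Tom···█··██·····           
───┼───┼───┤ ┃        ┃ Snare█·██······██·           
 2 │ 3 │ - │ ┃        ┃ HiHat·········█·█·           
───┼───┼───┤ ┃        ┃                              
 . │ = │ + │ ┃        ┃                              
───┼───┼───┤ ┃        ┃                              
 MC│ MR│ M+│ ┃        ┗━━━━━━━━━━━━━━━━━━━━━━━━━━━━━━
━━━━━━━━━━━━━┛                                       
                                                     
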